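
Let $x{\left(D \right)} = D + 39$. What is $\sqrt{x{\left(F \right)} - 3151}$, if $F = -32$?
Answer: $2 i \sqrt{786} \approx 56.071 i$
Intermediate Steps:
$x{\left(D \right)} = 39 + D$
$\sqrt{x{\left(F \right)} - 3151} = \sqrt{\left(39 - 32\right) - 3151} = \sqrt{7 - 3151} = \sqrt{-3144} = 2 i \sqrt{786}$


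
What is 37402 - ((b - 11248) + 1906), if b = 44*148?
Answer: 40232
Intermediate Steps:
b = 6512
37402 - ((b - 11248) + 1906) = 37402 - ((6512 - 11248) + 1906) = 37402 - (-4736 + 1906) = 37402 - 1*(-2830) = 37402 + 2830 = 40232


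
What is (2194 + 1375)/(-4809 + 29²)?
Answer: -3569/3968 ≈ -0.89945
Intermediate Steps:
(2194 + 1375)/(-4809 + 29²) = 3569/(-4809 + 841) = 3569/(-3968) = 3569*(-1/3968) = -3569/3968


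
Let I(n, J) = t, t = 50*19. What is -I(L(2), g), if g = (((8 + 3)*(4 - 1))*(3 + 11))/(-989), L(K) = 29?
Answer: -950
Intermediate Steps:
g = -462/989 (g = ((11*3)*14)*(-1/989) = (33*14)*(-1/989) = 462*(-1/989) = -462/989 ≈ -0.46714)
t = 950
I(n, J) = 950
-I(L(2), g) = -1*950 = -950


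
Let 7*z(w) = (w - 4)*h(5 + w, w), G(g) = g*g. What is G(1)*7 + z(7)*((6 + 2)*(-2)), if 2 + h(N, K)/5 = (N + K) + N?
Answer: -6911/7 ≈ -987.29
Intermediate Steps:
G(g) = g**2
h(N, K) = -10 + 5*K + 10*N (h(N, K) = -10 + 5*((N + K) + N) = -10 + 5*((K + N) + N) = -10 + 5*(K + 2*N) = -10 + (5*K + 10*N) = -10 + 5*K + 10*N)
z(w) = (-4 + w)*(40 + 15*w)/7 (z(w) = ((w - 4)*(-10 + 5*w + 10*(5 + w)))/7 = ((-4 + w)*(-10 + 5*w + (50 + 10*w)))/7 = ((-4 + w)*(40 + 15*w))/7 = (-4 + w)*(40 + 15*w)/7)
G(1)*7 + z(7)*((6 + 2)*(-2)) = 1**2*7 + (5*(-4 + 7)*(8 + 3*7)/7)*((6 + 2)*(-2)) = 1*7 + ((5/7)*3*(8 + 21))*(8*(-2)) = 7 + ((5/7)*3*29)*(-16) = 7 + (435/7)*(-16) = 7 - 6960/7 = -6911/7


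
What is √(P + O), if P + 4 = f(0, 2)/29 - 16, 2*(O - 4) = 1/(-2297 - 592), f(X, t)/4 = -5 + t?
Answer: I*√51206146626/55854 ≈ 4.0514*I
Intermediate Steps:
f(X, t) = -20 + 4*t (f(X, t) = 4*(-5 + t) = -20 + 4*t)
O = 23111/5778 (O = 4 + 1/(2*(-2297 - 592)) = 4 + (½)/(-2889) = 4 + (½)*(-1/2889) = 4 - 1/5778 = 23111/5778 ≈ 3.9998)
P = -592/29 (P = -4 + ((-20 + 4*2)/29 - 16) = -4 + ((-20 + 8)*(1/29) - 16) = -4 + (-12*1/29 - 16) = -4 + (-12/29 - 16) = -4 - 476/29 = -592/29 ≈ -20.414)
√(P + O) = √(-592/29 + 23111/5778) = √(-2750357/167562) = I*√51206146626/55854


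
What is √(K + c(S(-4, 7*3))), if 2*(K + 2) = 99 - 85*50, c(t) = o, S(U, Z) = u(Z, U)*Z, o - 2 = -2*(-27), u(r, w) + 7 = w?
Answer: I*√8086/2 ≈ 44.961*I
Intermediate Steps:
u(r, w) = -7 + w
o = 56 (o = 2 - 2*(-27) = 2 + 54 = 56)
S(U, Z) = Z*(-7 + U) (S(U, Z) = (-7 + U)*Z = Z*(-7 + U))
c(t) = 56
K = -4155/2 (K = -2 + (99 - 85*50)/2 = -2 + (99 - 4250)/2 = -2 + (½)*(-4151) = -2 - 4151/2 = -4155/2 ≈ -2077.5)
√(K + c(S(-4, 7*3))) = √(-4155/2 + 56) = √(-4043/2) = I*√8086/2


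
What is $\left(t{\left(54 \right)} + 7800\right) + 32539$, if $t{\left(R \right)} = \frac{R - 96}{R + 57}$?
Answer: $\frac{1492529}{37} \approx 40339.0$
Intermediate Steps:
$t{\left(R \right)} = \frac{-96 + R}{57 + R}$
$\left(t{\left(54 \right)} + 7800\right) + 32539 = \left(\frac{-96 + 54}{57 + 54} + 7800\right) + 32539 = \left(\frac{1}{111} \left(-42\right) + 7800\right) + 32539 = \left(- \frac{14}{37} + 7800\right) + 32539 = \frac{288586}{37} + 32539 = \frac{1492529}{37}$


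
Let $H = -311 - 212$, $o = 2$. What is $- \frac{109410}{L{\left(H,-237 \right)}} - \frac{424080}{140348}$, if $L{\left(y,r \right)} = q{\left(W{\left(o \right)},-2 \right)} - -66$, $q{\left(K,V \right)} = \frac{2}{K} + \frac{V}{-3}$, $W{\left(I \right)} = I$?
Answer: $- \frac{1648304010}{1017523} \approx -1619.9$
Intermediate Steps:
$q{\left(K,V \right)} = \frac{2}{K} - \frac{V}{3}$ ($q{\left(K,V \right)} = \frac{2}{K} + V \left(- \frac{1}{3}\right) = \frac{2}{K} - \frac{V}{3}$)
$H = -523$ ($H = -311 - 212 = -523$)
$L{\left(y,r \right)} = \frac{203}{3}$ ($L{\left(y,r \right)} = \left(\frac{2}{2} - - \frac{2}{3}\right) - -66 = \left(2 \cdot \frac{1}{2} + \frac{2}{3}\right) + 66 = \left(1 + \frac{2}{3}\right) + 66 = \frac{5}{3} + 66 = \frac{203}{3}$)
$- \frac{109410}{L{\left(H,-237 \right)}} - \frac{424080}{140348} = - \frac{109410}{\frac{203}{3}} - \frac{424080}{140348} = \left(-109410\right) \frac{3}{203} - \frac{106020}{35087} = - \frac{46890}{29} - \frac{106020}{35087} = - \frac{1648304010}{1017523}$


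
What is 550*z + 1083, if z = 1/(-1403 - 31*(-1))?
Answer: 742663/686 ≈ 1082.6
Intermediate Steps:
z = -1/1372 (z = 1/(-1403 + 31) = 1/(-1372) = -1/1372 ≈ -0.00072886)
550*z + 1083 = 550*(-1/1372) + 1083 = -275/686 + 1083 = 742663/686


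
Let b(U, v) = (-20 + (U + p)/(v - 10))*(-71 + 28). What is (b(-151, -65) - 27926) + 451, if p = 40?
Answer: -666966/25 ≈ -26679.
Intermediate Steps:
b(U, v) = 860 - 43*(40 + U)/(-10 + v) (b(U, v) = (-20 + (U + 40)/(v - 10))*(-71 + 28) = (-20 + (40 + U)/(-10 + v))*(-43) = 860 - 43*(40 + U)/(-10 + v))
(b(-151, -65) - 27926) + 451 = (43*(-240 - 1*(-151) + 20*(-65))/(-10 - 65) - 27926) + 451 = (43*(-240 + 151 - 1300)/(-75) - 27926) + 451 = (43*(-1/75)*(-1389) - 27926) + 451 = (19909/25 - 27926) + 451 = -678241/25 + 451 = -666966/25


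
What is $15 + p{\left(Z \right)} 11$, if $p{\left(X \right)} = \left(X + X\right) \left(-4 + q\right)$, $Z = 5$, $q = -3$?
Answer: $-755$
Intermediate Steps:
$p{\left(X \right)} = - 14 X$ ($p{\left(X \right)} = \left(X + X\right) \left(-4 - 3\right) = 2 X \left(-7\right) = - 14 X$)
$15 + p{\left(Z \right)} 11 = 15 + \left(-14\right) 5 \cdot 11 = 15 - 770 = -755$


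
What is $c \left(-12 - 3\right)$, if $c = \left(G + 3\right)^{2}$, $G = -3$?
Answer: $0$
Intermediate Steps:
$c = 0$ ($c = \left(-3 + 3\right)^{2} = 0^{2} = 0$)
$c \left(-12 - 3\right) = 0 \left(-12 - 3\right) = 0 \left(-15\right) = 0$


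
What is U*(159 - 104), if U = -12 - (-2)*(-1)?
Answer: -770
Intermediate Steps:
U = -14 (U = -12 - 1*2 = -12 - 2 = -14)
U*(159 - 104) = -14*(159 - 104) = -14*55 = -770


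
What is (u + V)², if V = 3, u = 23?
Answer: 676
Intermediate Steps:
(u + V)² = (23 + 3)² = 26² = 676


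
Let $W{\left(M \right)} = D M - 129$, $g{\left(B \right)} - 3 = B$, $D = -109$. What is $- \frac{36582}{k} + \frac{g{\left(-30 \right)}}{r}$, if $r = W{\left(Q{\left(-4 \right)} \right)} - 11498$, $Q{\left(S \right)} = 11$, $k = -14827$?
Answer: $\frac{469601061}{190171102} \approx 2.4694$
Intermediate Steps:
$g{\left(B \right)} = 3 + B$
$W{\left(M \right)} = -129 - 109 M$ ($W{\left(M \right)} = - 109 M - 129 = -129 - 109 M$)
$r = -12826$ ($r = \left(-129 - 1199\right) - 11498 = -1328 - 11498 = -12826$)
$- \frac{36582}{k} + \frac{g{\left(-30 \right)}}{r} = - \frac{36582}{-14827} + \frac{3 - 30}{-12826} = \left(-36582\right) \left(- \frac{1}{14827}\right) - - \frac{27}{12826} = \frac{36582}{14827} + \frac{27}{12826} = \frac{469601061}{190171102}$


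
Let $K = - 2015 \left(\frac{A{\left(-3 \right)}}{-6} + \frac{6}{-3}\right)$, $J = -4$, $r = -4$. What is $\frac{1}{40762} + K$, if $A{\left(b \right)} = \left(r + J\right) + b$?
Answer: $\frac{20533859}{61143} \approx 335.83$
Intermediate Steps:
$A{\left(b \right)} = -8 + b$ ($A{\left(b \right)} = \left(-4 - 4\right) + b = -8 + b$)
$K = \frac{2015}{6}$ ($K = - 2015 \left(\frac{-8 - 3}{-6} + \frac{6}{-3}\right) = - 2015 \left(\left(-11\right) \left(- \frac{1}{6}\right) + 6 \left(- \frac{1}{3}\right)\right) = - 2015 \left(\frac{11}{6} - 2\right) = \left(-2015\right) \left(- \frac{1}{6}\right) = \frac{2015}{6} \approx 335.83$)
$\frac{1}{40762} + K = \frac{1}{40762} + \frac{2015}{6} = \frac{20533859}{61143}$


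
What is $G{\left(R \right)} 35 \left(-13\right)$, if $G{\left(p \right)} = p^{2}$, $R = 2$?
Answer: $-1820$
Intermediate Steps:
$G{\left(R \right)} 35 \left(-13\right) = 2^{2} \cdot 35 \left(-13\right) = 4 \cdot 35 \left(-13\right) = 140 \left(-13\right) = -1820$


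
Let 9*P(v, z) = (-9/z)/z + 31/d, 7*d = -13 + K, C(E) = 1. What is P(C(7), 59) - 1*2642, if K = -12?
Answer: -2070036052/783225 ≈ -2643.0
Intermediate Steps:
d = -25/7 (d = (-13 - 12)/7 = (⅐)*(-25) = -25/7 ≈ -3.5714)
P(v, z) = -217/225 - 1/z² (P(v, z) = ((-9/z)/z + 31/(-25/7))/9 = (-9/z² + 31*(-7/25))/9 = (-9/z² - 217/25)/9 = (-217/25 - 9/z²)/9 = -217/225 - 1/z²)
P(C(7), 59) - 1*2642 = (-217/225 - 1/59²) - 1*2642 = (-217/225 - 1*1/3481) - 2642 = (-217/225 - 1/3481) - 2642 = -755602/783225 - 2642 = -2070036052/783225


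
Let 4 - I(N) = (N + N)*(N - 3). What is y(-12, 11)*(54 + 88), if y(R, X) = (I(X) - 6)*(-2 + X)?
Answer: -227484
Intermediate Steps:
I(N) = 4 - 2*N*(-3 + N) (I(N) = 4 - (N + N)*(N - 3) = 4 - 2*N*(-3 + N))
y(R, X) = (-2 + X)*(-2 - 2*X**2 + 6*X) (y(R, X) = ((4 - 2*X**2 + 6*X) - 6)*(-2 + X) = (-2 - 2*X**2 + 6*X)*(-2 + X) = (-2 + X)*(-2 - 2*X**2 + 6*X))
y(-12, 11)*(54 + 88) = (4 - 14*11 - 2*11**3 + 10*11**2)*(54 + 88) = (4 - 154 - 2*1331 + 10*121)*142 = (4 - 154 - 2662 + 1210)*142 = -1602*142 = -227484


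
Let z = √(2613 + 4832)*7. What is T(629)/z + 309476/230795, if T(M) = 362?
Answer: 309476/230795 + 362*√7445/52115 ≈ 1.9403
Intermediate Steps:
z = 7*√7445 (z = √7445*7 = 7*√7445 ≈ 603.99)
T(629)/z + 309476/230795 = 362/((7*√7445)) + 309476/230795 = 362*(√7445/52115) + 309476*(1/230795) = 362*√7445/52115 + 309476/230795 = 309476/230795 + 362*√7445/52115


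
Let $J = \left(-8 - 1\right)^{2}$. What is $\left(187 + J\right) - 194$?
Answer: $74$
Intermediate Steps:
$J = 81$ ($J = \left(-9\right)^{2} = 81$)
$\left(187 + J\right) - 194 = \left(187 + 81\right) - 194 = 268 - 194 = 74$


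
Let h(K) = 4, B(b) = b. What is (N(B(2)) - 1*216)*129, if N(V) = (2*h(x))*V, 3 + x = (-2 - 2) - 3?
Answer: -25800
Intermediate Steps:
x = -10 (x = -3 + ((-2 - 2) - 3) = -3 + (-4 - 3) = -3 - 7 = -10)
N(V) = 8*V (N(V) = (2*4)*V = 8*V)
(N(B(2)) - 1*216)*129 = (8*2 - 1*216)*129 = (16 - 216)*129 = -200*129 = -25800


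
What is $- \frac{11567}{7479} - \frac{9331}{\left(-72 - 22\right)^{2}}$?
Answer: $- \frac{171992561}{66084444} \approx -2.6026$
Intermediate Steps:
$- \frac{11567}{7479} - \frac{9331}{\left(-72 - 22\right)^{2}} = \left(-11567\right) \frac{1}{7479} - \frac{9331}{\left(-94\right)^{2}} = - \frac{11567}{7479} - \frac{9331}{8836} = - \frac{171992561}{66084444}$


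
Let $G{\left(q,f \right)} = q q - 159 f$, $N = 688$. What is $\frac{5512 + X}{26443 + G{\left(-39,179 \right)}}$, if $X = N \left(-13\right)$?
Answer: $\frac{3432}{497} \approx 6.9054$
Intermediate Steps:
$G{\left(q,f \right)} = q^{2} - 159 f$
$X = -8944$ ($X = 688 \left(-13\right) = -8944$)
$\frac{5512 + X}{26443 + G{\left(-39,179 \right)}} = \frac{5512 - 8944}{26443 + \left(\left(-39\right)^{2} - 28461\right)} = - \frac{3432}{26443 + \left(1521 - 28461\right)} = - \frac{3432}{26443 - 26940} = - \frac{3432}{-497} = \left(-3432\right) \left(- \frac{1}{497}\right) = \frac{3432}{497}$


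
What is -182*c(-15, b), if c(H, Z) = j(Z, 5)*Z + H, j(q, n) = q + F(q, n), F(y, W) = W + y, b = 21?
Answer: -176904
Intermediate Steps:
j(q, n) = n + 2*q (j(q, n) = q + (n + q) = n + 2*q)
c(H, Z) = H + Z*(5 + 2*Z) (c(H, Z) = (5 + 2*Z)*Z + H = Z*(5 + 2*Z) + H = H + Z*(5 + 2*Z))
-182*c(-15, b) = -182*(-15 + 21*(5 + 2*21)) = -182*(-15 + 21*(5 + 42)) = -182*(-15 + 21*47) = -182*(-15 + 987) = -182*972 = -176904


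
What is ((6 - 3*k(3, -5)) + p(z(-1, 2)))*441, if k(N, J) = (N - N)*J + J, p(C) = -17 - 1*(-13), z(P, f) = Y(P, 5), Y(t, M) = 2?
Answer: 7497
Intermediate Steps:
z(P, f) = 2
p(C) = -4 (p(C) = -17 + 13 = -4)
k(N, J) = J (k(N, J) = 0*J + J = 0 + J = J)
((6 - 3*k(3, -5)) + p(z(-1, 2)))*441 = ((6 - 3*(-5)) - 4)*441 = ((6 + 15) - 4)*441 = (21 - 4)*441 = 17*441 = 7497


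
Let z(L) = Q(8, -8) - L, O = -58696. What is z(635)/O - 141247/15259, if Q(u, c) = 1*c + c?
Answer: -8280700303/895642264 ≈ -9.2455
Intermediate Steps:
Q(u, c) = 2*c (Q(u, c) = c + c = 2*c)
z(L) = -16 - L (z(L) = 2*(-8) - L = -16 - L)
z(635)/O - 141247/15259 = (-16 - 1*635)/(-58696) - 141247/15259 = (-16 - 635)*(-1/58696) - 141247*1/15259 = -651*(-1/58696) - 141247/15259 = 651/58696 - 141247/15259 = -8280700303/895642264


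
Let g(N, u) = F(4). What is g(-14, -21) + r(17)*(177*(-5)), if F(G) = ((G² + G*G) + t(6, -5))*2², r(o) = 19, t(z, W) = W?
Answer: -16707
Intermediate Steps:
F(G) = -20 + 8*G² (F(G) = ((G² + G*G) - 5)*2² = ((G² + G²) - 5)*4 = (2*G² - 5)*4 = (-5 + 2*G²)*4 = -20 + 8*G²)
g(N, u) = 108 (g(N, u) = -20 + 8*4² = -20 + 8*16 = -20 + 128 = 108)
g(-14, -21) + r(17)*(177*(-5)) = 108 + 19*(177*(-5)) = 108 + 19*(-885) = 108 - 16815 = -16707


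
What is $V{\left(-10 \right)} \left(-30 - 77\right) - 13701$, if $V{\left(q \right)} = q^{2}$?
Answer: $-24401$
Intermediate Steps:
$V{\left(-10 \right)} \left(-30 - 77\right) - 13701 = \left(-10\right)^{2} \left(-30 - 77\right) - 13701 = 100 \left(-107\right) - 13701 = -10700 - 13701 = -24401$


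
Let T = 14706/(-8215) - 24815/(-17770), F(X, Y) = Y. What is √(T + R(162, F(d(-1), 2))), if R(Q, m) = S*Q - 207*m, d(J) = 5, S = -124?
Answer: I*√17476503610281146890/29196110 ≈ 143.19*I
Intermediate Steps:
R(Q, m) = -207*m - 124*Q (R(Q, m) = -124*Q - 207*m = -207*m - 124*Q)
T = -11494079/29196110 (T = 14706*(-1/8215) - 24815*(-1/17770) = -14706/8215 + 4963/3554 = -11494079/29196110 ≈ -0.39369)
√(T + R(162, F(d(-1), 2))) = √(-11494079/29196110 + (-207*2 - 124*162)) = √(-11494079/29196110 + (-414 - 20088)) = √(-11494079/29196110 - 20502) = √(-598590141299/29196110) = I*√17476503610281146890/29196110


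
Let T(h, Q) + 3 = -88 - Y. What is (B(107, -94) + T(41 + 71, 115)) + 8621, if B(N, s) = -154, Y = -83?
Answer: 8459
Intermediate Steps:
T(h, Q) = -8 (T(h, Q) = -3 + (-88 - 1*(-83)) = -3 + (-88 + 83) = -3 - 5 = -8)
(B(107, -94) + T(41 + 71, 115)) + 8621 = (-154 - 8) + 8621 = -162 + 8621 = 8459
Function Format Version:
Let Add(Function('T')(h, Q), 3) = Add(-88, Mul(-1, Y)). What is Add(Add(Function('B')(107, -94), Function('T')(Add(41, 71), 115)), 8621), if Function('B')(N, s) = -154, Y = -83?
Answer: 8459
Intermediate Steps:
Function('T')(h, Q) = -8 (Function('T')(h, Q) = Add(-3, Add(-88, Mul(-1, -83))) = Add(-3, Add(-88, 83)) = Add(-3, -5) = -8)
Add(Add(Function('B')(107, -94), Function('T')(Add(41, 71), 115)), 8621) = Add(Add(-154, -8), 8621) = Add(-162, 8621) = 8459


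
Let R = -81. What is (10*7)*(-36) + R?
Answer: -2601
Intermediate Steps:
(10*7)*(-36) + R = (10*7)*(-36) - 81 = 70*(-36) - 81 = -2520 - 81 = -2601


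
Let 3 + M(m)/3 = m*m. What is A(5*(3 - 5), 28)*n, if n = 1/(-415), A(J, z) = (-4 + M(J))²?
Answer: -82369/415 ≈ -198.48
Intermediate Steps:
M(m) = -9 + 3*m² (M(m) = -9 + 3*(m*m) = -9 + 3*m²)
A(J, z) = (-13 + 3*J²)² (A(J, z) = (-4 + (-9 + 3*J²))² = (-13 + 3*J²)²)
n = -1/415 ≈ -0.0024096
A(5*(3 - 5), 28)*n = (-13 + 3*(5*(3 - 5))²)²*(-1/415) = (-13 + 3*(5*(-2))²)²*(-1/415) = (-13 + 3*(-10)²)²*(-1/415) = (-13 + 3*100)²*(-1/415) = (-13 + 300)²*(-1/415) = 287²*(-1/415) = 82369*(-1/415) = -82369/415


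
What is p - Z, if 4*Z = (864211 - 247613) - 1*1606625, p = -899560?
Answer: -2608213/4 ≈ -6.5205e+5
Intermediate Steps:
Z = -990027/4 (Z = ((864211 - 247613) - 1*1606625)/4 = (616598 - 1606625)/4 = (1/4)*(-990027) = -990027/4 ≈ -2.4751e+5)
p - Z = -899560 - 1*(-990027/4) = -899560 + 990027/4 = -2608213/4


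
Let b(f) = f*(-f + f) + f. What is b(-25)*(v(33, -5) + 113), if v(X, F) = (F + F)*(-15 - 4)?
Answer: -7575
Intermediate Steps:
v(X, F) = -38*F (v(X, F) = (2*F)*(-19) = -38*F)
b(f) = f (b(f) = f*0 + f = 0 + f = f)
b(-25)*(v(33, -5) + 113) = -25*(-38*(-5) + 113) = -25*(190 + 113) = -25*303 = -7575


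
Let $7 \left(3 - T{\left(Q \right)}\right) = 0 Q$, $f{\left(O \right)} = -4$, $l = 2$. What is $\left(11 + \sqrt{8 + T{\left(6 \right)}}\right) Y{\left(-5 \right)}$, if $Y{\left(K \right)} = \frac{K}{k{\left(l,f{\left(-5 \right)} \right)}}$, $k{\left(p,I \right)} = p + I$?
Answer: $\frac{55}{2} + \frac{5 \sqrt{11}}{2} \approx 35.792$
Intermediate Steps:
$k{\left(p,I \right)} = I + p$
$Y{\left(K \right)} = - \frac{K}{2}$ ($Y{\left(K \right)} = \frac{K}{-4 + 2} = \frac{K}{-2} = K \left(- \frac{1}{2}\right) = - \frac{K}{2}$)
$T{\left(Q \right)} = 3$ ($T{\left(Q \right)} = 3 - \frac{0 Q}{7} = 3 - 0 = 3 + 0 = 3$)
$\left(11 + \sqrt{8 + T{\left(6 \right)}}\right) Y{\left(-5 \right)} = \left(11 + \sqrt{8 + 3}\right) \left(\left(- \frac{1}{2}\right) \left(-5\right)\right) = \left(11 + \sqrt{11}\right) \frac{5}{2} = \frac{55}{2} + \frac{5 \sqrt{11}}{2}$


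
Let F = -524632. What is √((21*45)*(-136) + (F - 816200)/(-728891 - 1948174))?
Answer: 2*I*√25584937232604970/892355 ≈ 358.5*I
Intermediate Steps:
√((21*45)*(-136) + (F - 816200)/(-728891 - 1948174)) = √((21*45)*(-136) + (-524632 - 816200)/(-728891 - 1948174)) = √(945*(-136) - 1340832/(-2677065)) = √(-128520 - 1340832*(-1/2677065)) = √(-128520 + 446944/892355) = √(-114685017656/892355) = 2*I*√25584937232604970/892355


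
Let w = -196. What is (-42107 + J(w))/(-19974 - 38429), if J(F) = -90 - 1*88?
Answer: 42285/58403 ≈ 0.72402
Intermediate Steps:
J(F) = -178 (J(F) = -90 - 88 = -178)
(-42107 + J(w))/(-19974 - 38429) = (-42107 - 178)/(-19974 - 38429) = -42285/(-58403) = -42285*(-1/58403) = 42285/58403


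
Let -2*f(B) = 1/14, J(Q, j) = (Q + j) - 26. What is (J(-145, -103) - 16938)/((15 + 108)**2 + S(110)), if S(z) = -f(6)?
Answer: -481936/423613 ≈ -1.1377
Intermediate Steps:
J(Q, j) = -26 + Q + j
f(B) = -1/28 (f(B) = -1/2/14 = -1/2*1/14 = -1/28)
S(z) = 1/28 (S(z) = -1*(-1/28) = 1/28)
(J(-145, -103) - 16938)/((15 + 108)**2 + S(110)) = ((-26 - 145 - 103) - 16938)/((15 + 108)**2 + 1/28) = (-274 - 16938)/(123**2 + 1/28) = -17212/(15129 + 1/28) = -17212/423613/28 = -17212*28/423613 = -481936/423613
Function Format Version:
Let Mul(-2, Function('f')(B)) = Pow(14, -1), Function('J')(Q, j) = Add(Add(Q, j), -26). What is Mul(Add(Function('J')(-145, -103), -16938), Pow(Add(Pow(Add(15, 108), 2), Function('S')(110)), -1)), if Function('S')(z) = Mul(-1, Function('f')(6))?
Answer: Rational(-481936, 423613) ≈ -1.1377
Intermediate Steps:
Function('J')(Q, j) = Add(-26, Q, j)
Function('f')(B) = Rational(-1, 28) (Function('f')(B) = Mul(Rational(-1, 2), Pow(14, -1)) = Mul(Rational(-1, 2), Rational(1, 14)) = Rational(-1, 28))
Function('S')(z) = Rational(1, 28) (Function('S')(z) = Mul(-1, Rational(-1, 28)) = Rational(1, 28))
Mul(Add(Function('J')(-145, -103), -16938), Pow(Add(Pow(Add(15, 108), 2), Function('S')(110)), -1)) = Mul(Add(Add(-26, -145, -103), -16938), Pow(Add(Pow(Add(15, 108), 2), Rational(1, 28)), -1)) = Mul(Add(-274, -16938), Pow(Add(Pow(123, 2), Rational(1, 28)), -1)) = Mul(-17212, Pow(Add(15129, Rational(1, 28)), -1)) = Mul(-17212, Pow(Rational(423613, 28), -1)) = Mul(-17212, Rational(28, 423613)) = Rational(-481936, 423613)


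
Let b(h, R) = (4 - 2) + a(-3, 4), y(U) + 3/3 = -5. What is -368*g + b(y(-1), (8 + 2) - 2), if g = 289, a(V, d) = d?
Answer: -106346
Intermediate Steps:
y(U) = -6 (y(U) = -1 - 5 = -6)
b(h, R) = 6 (b(h, R) = (4 - 2) + 4 = 2 + 4 = 6)
-368*g + b(y(-1), (8 + 2) - 2) = -368*289 + 6 = -106352 + 6 = -106346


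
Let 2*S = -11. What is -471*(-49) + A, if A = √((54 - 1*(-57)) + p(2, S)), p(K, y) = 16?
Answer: 23079 + √127 ≈ 23090.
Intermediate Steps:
S = -11/2 (S = (½)*(-11) = -11/2 ≈ -5.5000)
A = √127 (A = √((54 - 1*(-57)) + 16) = √((54 + 57) + 16) = √(111 + 16) = √127 ≈ 11.269)
-471*(-49) + A = -471*(-49) + √127 = 23079 + √127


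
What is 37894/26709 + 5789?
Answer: 154656295/26709 ≈ 5790.4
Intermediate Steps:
37894/26709 + 5789 = 154656295/26709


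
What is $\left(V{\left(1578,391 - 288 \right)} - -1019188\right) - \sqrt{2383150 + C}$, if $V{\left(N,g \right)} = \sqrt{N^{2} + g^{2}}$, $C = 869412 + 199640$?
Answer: $1019188 - 3 \sqrt{383578} + 13 \sqrt{14797} \approx 1.0189 \cdot 10^{6}$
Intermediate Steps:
$C = 1069052$
$\left(V{\left(1578,391 - 288 \right)} - -1019188\right) - \sqrt{2383150 + C} = \left(\sqrt{1578^{2} + \left(391 - 288\right)^{2}} - -1019188\right) - \sqrt{2383150 + 1069052} = \left(\sqrt{2490084 + \left(391 - 288\right)^{2}} + 1019188\right) - \sqrt{3452202} = \left(\sqrt{2490084 + 103^{2}} + 1019188\right) - 3 \sqrt{383578} = \left(\sqrt{2490084 + 10609} + 1019188\right) - 3 \sqrt{383578} = \left(\sqrt{2500693} + 1019188\right) - 3 \sqrt{383578} = \left(13 \sqrt{14797} + 1019188\right) - 3 \sqrt{383578} = \left(1019188 + 13 \sqrt{14797}\right) - 3 \sqrt{383578} = 1019188 - 3 \sqrt{383578} + 13 \sqrt{14797}$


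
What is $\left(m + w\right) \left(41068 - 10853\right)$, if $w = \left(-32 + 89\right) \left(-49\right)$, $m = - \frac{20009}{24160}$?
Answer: $- \frac{407895786227}{4832} \approx -8.4415 \cdot 10^{7}$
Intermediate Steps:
$m = - \frac{20009}{24160}$ ($m = \left(-20009\right) \frac{1}{24160} = - \frac{20009}{24160} \approx -0.82819$)
$w = -2793$ ($w = 57 \left(-49\right) = -2793$)
$\left(m + w\right) \left(41068 - 10853\right) = \left(- \frac{20009}{24160} - 2793\right) \left(41068 - 10853\right) = \left(- \frac{67498889}{24160}\right) 30215 = - \frac{407895786227}{4832}$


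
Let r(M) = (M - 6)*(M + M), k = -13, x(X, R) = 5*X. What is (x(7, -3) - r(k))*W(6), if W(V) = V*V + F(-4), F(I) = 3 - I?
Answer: -19737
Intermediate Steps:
r(M) = 2*M*(-6 + M) (r(M) = (-6 + M)*(2*M) = 2*M*(-6 + M))
W(V) = 7 + V**2 (W(V) = V*V + (3 - 1*(-4)) = V**2 + (3 + 4) = V**2 + 7 = 7 + V**2)
(x(7, -3) - r(k))*W(6) = (5*7 - 2*(-13)*(-6 - 13))*(7 + 6**2) = (35 - 2*(-13)*(-19))*(7 + 36) = (35 - 1*494)*43 = (35 - 494)*43 = -459*43 = -19737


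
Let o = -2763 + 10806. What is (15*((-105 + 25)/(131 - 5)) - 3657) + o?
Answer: 91906/21 ≈ 4376.5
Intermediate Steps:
o = 8043
(15*((-105 + 25)/(131 - 5)) - 3657) + o = (15*((-105 + 25)/(131 - 5)) - 3657) + 8043 = (15*(-80/126) - 3657) + 8043 = (15*(-80*1/126) - 3657) + 8043 = (15*(-40/63) - 3657) + 8043 = (-200/21 - 3657) + 8043 = -76997/21 + 8043 = 91906/21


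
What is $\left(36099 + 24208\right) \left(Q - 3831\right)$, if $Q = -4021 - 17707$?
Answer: $-1541386613$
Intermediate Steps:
$Q = -21728$ ($Q = -4021 - 17707 = -21728$)
$\left(36099 + 24208\right) \left(Q - 3831\right) = \left(36099 + 24208\right) \left(-21728 - 3831\right) = 60307 \left(-25559\right) = -1541386613$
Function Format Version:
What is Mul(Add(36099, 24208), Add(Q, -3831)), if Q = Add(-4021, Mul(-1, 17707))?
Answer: -1541386613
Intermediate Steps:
Q = -21728 (Q = Add(-4021, -17707) = -21728)
Mul(Add(36099, 24208), Add(Q, -3831)) = Mul(Add(36099, 24208), Add(-21728, -3831)) = Mul(60307, -25559) = -1541386613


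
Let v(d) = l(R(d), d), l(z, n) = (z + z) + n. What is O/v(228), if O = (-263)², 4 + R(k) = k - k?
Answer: 69169/220 ≈ 314.40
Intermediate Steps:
R(k) = -4 (R(k) = -4 + (k - k) = -4 + 0 = -4)
l(z, n) = n + 2*z (l(z, n) = 2*z + n = n + 2*z)
O = 69169
v(d) = -8 + d (v(d) = d + 2*(-4) = d - 8 = -8 + d)
O/v(228) = 69169/(-8 + 228) = 69169/220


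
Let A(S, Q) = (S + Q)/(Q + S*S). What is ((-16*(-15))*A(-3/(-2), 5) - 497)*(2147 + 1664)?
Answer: -31147303/29 ≈ -1.0740e+6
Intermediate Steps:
A(S, Q) = (Q + S)/(Q + S²)
((-16*(-15))*A(-3/(-2), 5) - 497)*(2147 + 1664) = ((-16*(-15))*((5 - 3/(-2))/(5 + (-3/(-2))²)) - 497)*(2147 + 1664) = (240*((5 - 3*(-½))/(5 + (-3*(-½))²)) - 497)*3811 = (240*((5 + 3/2)/(5 + (3/2)²)) - 497)*3811 = (240*((13/2)/(5 + 9/4)) - 497)*3811 = (240*((13/2)/(29/4)) - 497)*3811 = (240*((4/29)*(13/2)) - 497)*3811 = (240*(26/29) - 497)*3811 = (6240/29 - 497)*3811 = -8173/29*3811 = -31147303/29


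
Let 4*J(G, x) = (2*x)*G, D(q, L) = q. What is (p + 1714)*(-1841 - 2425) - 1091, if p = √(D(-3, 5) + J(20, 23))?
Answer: -7313015 - 4266*√227 ≈ -7.3773e+6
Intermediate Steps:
J(G, x) = G*x/2 (J(G, x) = ((2*x)*G)/4 = (2*G*x)/4 = G*x/2)
p = √227 (p = √(-3 + (½)*20*23) = √(-3 + 230) = √227 ≈ 15.067)
(p + 1714)*(-1841 - 2425) - 1091 = (√227 + 1714)*(-1841 - 2425) - 1091 = (1714 + √227)*(-4266) - 1091 = (-7311924 - 4266*√227) - 1091 = -7313015 - 4266*√227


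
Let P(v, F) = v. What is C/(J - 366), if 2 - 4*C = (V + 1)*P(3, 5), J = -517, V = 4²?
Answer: 49/3532 ≈ 0.013873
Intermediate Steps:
V = 16
C = -49/4 (C = ½ - (16 + 1)*3/4 = ½ - 17*3/4 = ½ - ¼*51 = ½ - 51/4 = -49/4 ≈ -12.250)
C/(J - 366) = -49/4/(-517 - 366) = -49/4/(-883) = -1/883*(-49/4) = 49/3532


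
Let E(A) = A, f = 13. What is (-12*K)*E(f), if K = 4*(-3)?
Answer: 1872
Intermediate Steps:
K = -12
(-12*K)*E(f) = -12*(-12)*13 = 144*13 = 1872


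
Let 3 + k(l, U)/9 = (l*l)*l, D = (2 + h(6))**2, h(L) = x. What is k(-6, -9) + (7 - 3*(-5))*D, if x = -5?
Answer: -1773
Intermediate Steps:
h(L) = -5
D = 9 (D = (2 - 5)**2 = (-3)**2 = 9)
k(l, U) = -27 + 9*l**3 (k(l, U) = -27 + 9*((l*l)*l) = -27 + 9*(l**2*l) = -27 + 9*l**3)
k(-6, -9) + (7 - 3*(-5))*D = (-27 + 9*(-6)**3) + (7 - 3*(-5))*9 = (-27 + 9*(-216)) + (7 + 15)*9 = (-27 - 1944) + 22*9 = -1971 + 198 = -1773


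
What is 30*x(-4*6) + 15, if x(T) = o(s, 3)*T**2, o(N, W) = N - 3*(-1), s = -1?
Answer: 34575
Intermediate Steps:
o(N, W) = 3 + N (o(N, W) = N + 3 = 3 + N)
x(T) = 2*T**2 (x(T) = (3 - 1)*T**2 = 2*T**2)
30*x(-4*6) + 15 = 30*(2*(-4*6)**2) + 15 = 30*(2*(-24)**2) + 15 = 30*(2*576) + 15 = 30*1152 + 15 = 34560 + 15 = 34575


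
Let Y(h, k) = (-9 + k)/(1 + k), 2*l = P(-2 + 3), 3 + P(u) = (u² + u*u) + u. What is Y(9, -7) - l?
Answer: 8/3 ≈ 2.6667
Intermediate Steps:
P(u) = -3 + u + 2*u² (P(u) = -3 + ((u² + u*u) + u) = -3 + ((u² + u²) + u) = -3 + (2*u² + u) = -3 + (u + 2*u²) = -3 + u + 2*u²)
l = 0 (l = (-3 + (-2 + 3) + 2*(-2 + 3)²)/2 = (-3 + 1 + 2*1²)/2 = (-3 + 1 + 2*1)/2 = (-3 + 1 + 2)/2 = (½)*0 = 0)
Y(h, k) = (-9 + k)/(1 + k)
Y(9, -7) - l = (-9 - 7)/(1 - 7) - 1*0 = -16/(-6) + 0 = -⅙*(-16) + 0 = 8/3 + 0 = 8/3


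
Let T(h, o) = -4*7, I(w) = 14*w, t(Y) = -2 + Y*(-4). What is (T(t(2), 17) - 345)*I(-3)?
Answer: 15666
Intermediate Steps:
t(Y) = -2 - 4*Y
T(h, o) = -28
(T(t(2), 17) - 345)*I(-3) = (-28 - 345)*(14*(-3)) = -373*(-42) = 15666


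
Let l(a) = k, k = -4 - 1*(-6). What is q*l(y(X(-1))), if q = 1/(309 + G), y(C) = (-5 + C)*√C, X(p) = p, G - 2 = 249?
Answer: 1/280 ≈ 0.0035714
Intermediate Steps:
G = 251 (G = 2 + 249 = 251)
y(C) = √C*(-5 + C)
k = 2 (k = -4 + 6 = 2)
l(a) = 2
q = 1/560 (q = 1/(309 + 251) = 1/560 ≈ 0.0017857)
q*l(y(X(-1))) = (1/560)*2 = 1/280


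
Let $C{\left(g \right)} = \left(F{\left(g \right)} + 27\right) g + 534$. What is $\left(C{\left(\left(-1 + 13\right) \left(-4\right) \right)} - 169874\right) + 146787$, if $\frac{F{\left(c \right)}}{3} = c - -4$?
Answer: $-17513$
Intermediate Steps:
$F{\left(c \right)} = 12 + 3 c$ ($F{\left(c \right)} = 3 \left(c - -4\right) = 3 \left(c + 4\right) = 3 \left(4 + c\right) = 12 + 3 c$)
$C{\left(g \right)} = 534 + g \left(39 + 3 g\right)$ ($C{\left(g \right)} = \left(\left(12 + 3 g\right) + 27\right) g + 534 = \left(39 + 3 g\right) g + 534 = g \left(39 + 3 g\right) + 534 = 534 + g \left(39 + 3 g\right)$)
$\left(C{\left(\left(-1 + 13\right) \left(-4\right) \right)} - 169874\right) + 146787 = \left(\left(534 + 3 \left(\left(-1 + 13\right) \left(-4\right)\right)^{2} + 39 \left(-1 + 13\right) \left(-4\right)\right) - 169874\right) + 146787 = \left(\left(534 + 3 \left(12 \left(-4\right)\right)^{2} + 39 \cdot 12 \left(-4\right)\right) - 169874\right) + 146787 = \left(\left(534 + 3 \left(-48\right)^{2} + 39 \left(-48\right)\right) - 169874\right) + 146787 = \left(\left(534 + 3 \cdot 2304 - 1872\right) - 169874\right) + 146787 = \left(\left(534 + 6912 - 1872\right) - 169874\right) + 146787 = \left(5574 - 169874\right) + 146787 = -164300 + 146787 = -17513$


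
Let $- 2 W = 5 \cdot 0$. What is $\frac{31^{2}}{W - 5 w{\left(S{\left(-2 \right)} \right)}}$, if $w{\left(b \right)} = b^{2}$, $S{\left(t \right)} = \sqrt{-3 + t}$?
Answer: $\frac{961}{25} \approx 38.44$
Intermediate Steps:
$W = 0$ ($W = - \frac{5 \cdot 0}{2} = \left(- \frac{1}{2}\right) 0 = 0$)
$\frac{31^{2}}{W - 5 w{\left(S{\left(-2 \right)} \right)}} = \frac{31^{2}}{0 - 5 \left(\sqrt{-3 - 2}\right)^{2}} = \frac{961}{0 - 5 \left(\sqrt{-5}\right)^{2}} = \frac{961}{0 - 5 \left(i \sqrt{5}\right)^{2}} = \frac{961}{0 - -25} = \frac{961}{0 + 25} = \frac{961}{25}$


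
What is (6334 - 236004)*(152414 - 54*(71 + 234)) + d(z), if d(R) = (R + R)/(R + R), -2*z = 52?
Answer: -31222258479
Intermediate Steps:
z = -26 (z = -1/2*52 = -26)
d(R) = 1 (d(R) = (2*R)/((2*R)) = (2*R)*(1/(2*R)) = 1)
(6334 - 236004)*(152414 - 54*(71 + 234)) + d(z) = (6334 - 236004)*(152414 - 54*(71 + 234)) + 1 = -229670*(152414 - 54*305) + 1 = -229670*(152414 - 16470) + 1 = -229670*135944 + 1 = -31222258480 + 1 = -31222258479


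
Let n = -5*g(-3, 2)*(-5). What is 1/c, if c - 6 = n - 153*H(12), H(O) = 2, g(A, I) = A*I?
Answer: -1/450 ≈ -0.0022222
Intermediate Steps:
n = -150 (n = -(-15)*2*(-5) = -5*(-6)*(-5) = 30*(-5) = -150)
c = -450 (c = 6 + (-150 - 153*2) = 6 + (-150 - 306) = 6 - 456 = -450)
1/c = 1/(-450) = -1/450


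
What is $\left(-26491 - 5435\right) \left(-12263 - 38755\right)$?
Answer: $1628800668$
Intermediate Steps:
$\left(-26491 - 5435\right) \left(-12263 - 38755\right) = \left(-31926\right) \left(-51018\right) = 1628800668$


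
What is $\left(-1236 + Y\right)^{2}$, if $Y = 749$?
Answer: $237169$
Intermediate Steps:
$\left(-1236 + Y\right)^{2} = \left(-1236 + 749\right)^{2} = \left(-487\right)^{2} = 237169$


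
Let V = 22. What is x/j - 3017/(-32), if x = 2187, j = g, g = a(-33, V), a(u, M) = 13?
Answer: 109205/416 ≈ 262.51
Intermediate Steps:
g = 13
j = 13
x/j - 3017/(-32) = 2187/13 - 3017/(-32) = 2187*(1/13) - 3017*(-1/32) = 2187/13 + 3017/32 = 109205/416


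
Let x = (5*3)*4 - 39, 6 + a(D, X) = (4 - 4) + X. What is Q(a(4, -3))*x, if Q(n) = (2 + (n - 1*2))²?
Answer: 1701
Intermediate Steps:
a(D, X) = -6 + X (a(D, X) = -6 + ((4 - 4) + X) = -6 + (0 + X) = -6 + X)
Q(n) = n² (Q(n) = (2 + (n - 2))² = (2 + (-2 + n))² = n²)
x = 21 (x = 15*4 - 39 = 60 - 39 = 21)
Q(a(4, -3))*x = (-6 - 3)²*21 = (-9)²*21 = 81*21 = 1701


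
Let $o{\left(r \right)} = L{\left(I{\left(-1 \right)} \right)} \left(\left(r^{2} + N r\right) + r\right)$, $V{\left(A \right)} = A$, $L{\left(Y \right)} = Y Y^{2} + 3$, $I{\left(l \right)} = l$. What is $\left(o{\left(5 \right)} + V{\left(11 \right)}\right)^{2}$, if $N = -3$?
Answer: $1681$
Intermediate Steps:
$L{\left(Y \right)} = 3 + Y^{3}$ ($L{\left(Y \right)} = Y^{3} + 3 = 3 + Y^{3}$)
$o{\left(r \right)} = - 4 r + 2 r^{2}$ ($o{\left(r \right)} = \left(3 + \left(-1\right)^{3}\right) \left(\left(r^{2} - 3 r\right) + r\right) = \left(3 - 1\right) \left(r^{2} - 2 r\right) = 2 \left(r^{2} - 2 r\right) = - 4 r + 2 r^{2}$)
$\left(o{\left(5 \right)} + V{\left(11 \right)}\right)^{2} = \left(2 \cdot 5 \left(-2 + 5\right) + 11\right)^{2} = \left(2 \cdot 5 \cdot 3 + 11\right)^{2} = \left(30 + 11\right)^{2} = 41^{2} = 1681$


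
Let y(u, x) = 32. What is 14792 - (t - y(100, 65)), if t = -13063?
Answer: 27887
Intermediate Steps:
14792 - (t - y(100, 65)) = 14792 - (-13063 - 1*32) = 14792 - (-13063 - 32) = 14792 - 1*(-13095) = 14792 + 13095 = 27887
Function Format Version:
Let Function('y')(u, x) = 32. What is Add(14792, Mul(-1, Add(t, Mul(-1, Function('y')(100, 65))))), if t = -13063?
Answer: 27887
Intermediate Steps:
Add(14792, Mul(-1, Add(t, Mul(-1, Function('y')(100, 65))))) = Add(14792, Mul(-1, Add(-13063, Mul(-1, 32)))) = Add(14792, Mul(-1, Add(-13063, -32))) = Add(14792, Mul(-1, -13095)) = Add(14792, 13095) = 27887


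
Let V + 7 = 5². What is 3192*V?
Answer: 57456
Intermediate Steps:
V = 18 (V = -7 + 5² = -7 + 25 = 18)
3192*V = 3192*18 = 57456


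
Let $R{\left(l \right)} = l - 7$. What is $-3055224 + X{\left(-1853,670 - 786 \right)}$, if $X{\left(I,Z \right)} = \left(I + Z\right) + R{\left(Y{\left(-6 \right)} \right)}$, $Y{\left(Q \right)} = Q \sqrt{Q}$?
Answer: $-3057200 - 6 i \sqrt{6} \approx -3.0572 \cdot 10^{6} - 14.697 i$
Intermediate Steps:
$Y{\left(Q \right)} = Q^{\frac{3}{2}}$
$R{\left(l \right)} = -7 + l$ ($R{\left(l \right)} = l - 7 = -7 + l$)
$X{\left(I,Z \right)} = -7 + I + Z - 6 i \sqrt{6}$ ($X{\left(I,Z \right)} = \left(I + Z\right) - \left(7 - \left(-6\right)^{\frac{3}{2}}\right) = \left(I + Z\right) - \left(7 + 6 i \sqrt{6}\right) = -7 + I + Z - 6 i \sqrt{6}$)
$-3055224 + X{\left(-1853,670 - 786 \right)} = -3055224 - \left(1976 + 6 i \sqrt{6}\right) = -3057200 - 6 i \sqrt{6}$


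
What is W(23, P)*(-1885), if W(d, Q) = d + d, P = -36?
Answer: -86710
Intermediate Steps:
W(d, Q) = 2*d
W(23, P)*(-1885) = (2*23)*(-1885) = 46*(-1885) = -86710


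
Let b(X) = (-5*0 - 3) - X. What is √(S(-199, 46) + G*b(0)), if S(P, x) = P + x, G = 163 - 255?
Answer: √123 ≈ 11.091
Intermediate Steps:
G = -92
b(X) = -3 - X (b(X) = (0 - 3) - X = -3 - X)
√(S(-199, 46) + G*b(0)) = √((-199 + 46) - 92*(-3 - 1*0)) = √(-153 - 92*(-3 + 0)) = √(-153 - 92*(-3)) = √(-153 + 276) = √123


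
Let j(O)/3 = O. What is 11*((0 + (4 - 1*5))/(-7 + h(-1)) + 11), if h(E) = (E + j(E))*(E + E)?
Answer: 110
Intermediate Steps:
j(O) = 3*O
h(E) = 8*E² (h(E) = (E + 3*E)*(E + E) = (4*E)*(2*E) = 8*E²)
11*((0 + (4 - 1*5))/(-7 + h(-1)) + 11) = 11*((0 + (4 - 1*5))/(-7 + 8*(-1)²) + 11) = 11*((0 + (4 - 5))/(-7 + 8*1) + 11) = 11*((0 - 1)/(-7 + 8) + 11) = 11*(-1/1 + 11) = 11*(-1*1 + 11) = 11*(-1 + 11) = 11*10 = 110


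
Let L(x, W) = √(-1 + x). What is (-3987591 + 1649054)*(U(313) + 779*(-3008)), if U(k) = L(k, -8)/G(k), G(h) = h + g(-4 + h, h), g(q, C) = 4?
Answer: 5479734731584 - 4677074*√78/317 ≈ 5.4797e+12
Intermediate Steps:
G(h) = 4 + h (G(h) = h + 4 = 4 + h)
U(k) = √(-1 + k)/(4 + k)
(-3987591 + 1649054)*(U(313) + 779*(-3008)) = (-3987591 + 1649054)*(√(-1 + 313)/(4 + 313) + 779*(-3008)) = -2338537*(√312/317 - 2343232) = -2338537*((2*√78)*(1/317) - 2343232) = -2338537*(2*√78/317 - 2343232) = -2338537*(-2343232 + 2*√78/317) = 5479734731584 - 4677074*√78/317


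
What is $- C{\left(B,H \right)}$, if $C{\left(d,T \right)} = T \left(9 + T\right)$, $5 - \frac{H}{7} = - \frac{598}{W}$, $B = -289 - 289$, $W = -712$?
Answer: $- \frac{140690557}{126736} \approx -1110.1$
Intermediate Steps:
$B = -578$ ($B = -289 - 289 = -578$)
$H = \frac{10367}{356}$ ($H = 35 - 7 \left(- \frac{598}{-712}\right) = 35 - 7 \left(\left(-598\right) \left(- \frac{1}{712}\right)\right) = 35 - \frac{2093}{356} = \frac{10367}{356} \approx 29.121$)
$- C{\left(B,H \right)} = - \frac{10367 \left(9 + \frac{10367}{356}\right)}{356} = - \frac{10367 \cdot 13571}{356 \cdot 356} = \left(-1\right) \frac{140690557}{126736} = - \frac{140690557}{126736}$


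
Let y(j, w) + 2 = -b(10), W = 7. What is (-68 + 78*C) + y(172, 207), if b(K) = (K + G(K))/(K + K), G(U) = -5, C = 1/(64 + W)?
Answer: -19639/284 ≈ -69.151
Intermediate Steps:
C = 1/71 (C = 1/(64 + 7) = 1/71 ≈ 0.014085)
b(K) = (-5 + K)/(2*K) (b(K) = (K - 5)/(K + K) = (-5 + K)/((2*K)) = (-5 + K)*(1/(2*K)) = (-5 + K)/(2*K))
y(j, w) = -9/4 (y(j, w) = -2 - (-5 + 10)/(2*10) = -2 - 5/(2*10) = -2 - 1*1/4 = -2 - 1/4 = -9/4)
(-68 + 78*C) + y(172, 207) = (-68 + 78*(1/71)) - 9/4 = (-68 + 78/71) - 9/4 = -4750/71 - 9/4 = -19639/284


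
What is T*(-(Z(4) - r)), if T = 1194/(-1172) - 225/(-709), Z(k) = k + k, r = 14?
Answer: -874269/207737 ≈ -4.2085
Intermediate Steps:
Z(k) = 2*k
T = -291423/415474 (T = 1194*(-1/1172) - 225*(-1/709) = -597/586 + 225/709 = -291423/415474 ≈ -0.70142)
T*(-(Z(4) - r)) = -(-291423)*(2*4 - 1*14)/415474 = -(-291423)*(8 - 14)/415474 = -(-291423)*(-6)/415474 = -291423/415474*6 = -874269/207737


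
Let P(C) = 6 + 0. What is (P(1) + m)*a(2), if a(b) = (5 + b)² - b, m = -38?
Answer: -1504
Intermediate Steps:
P(C) = 6
(P(1) + m)*a(2) = (6 - 38)*((5 + 2)² - 1*2) = -32*(7² - 2) = -32*(49 - 2) = -32*47 = -1504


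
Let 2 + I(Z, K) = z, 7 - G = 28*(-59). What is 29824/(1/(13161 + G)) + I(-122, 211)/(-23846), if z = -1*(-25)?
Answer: 10539733601257/23846 ≈ 4.4199e+8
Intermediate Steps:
G = 1659 (G = 7 - 28*(-59) = 7 - 1*(-1652) = 7 + 1652 = 1659)
z = 25
I(Z, K) = 23 (I(Z, K) = -2 + 25 = 23)
29824/(1/(13161 + G)) + I(-122, 211)/(-23846) = 29824/(1/(13161 + 1659)) + 23/(-23846) = 29824/(1/14820) + 23*(-1/23846) = 29824/(1/14820) - 23/23846 = 29824*14820 - 23/23846 = 441991680 - 23/23846 = 10539733601257/23846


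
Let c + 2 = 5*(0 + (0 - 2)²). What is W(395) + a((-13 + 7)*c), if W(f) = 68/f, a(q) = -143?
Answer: -56417/395 ≈ -142.83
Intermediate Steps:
c = 18 (c = -2 + 5*(0 + (0 - 2)²) = -2 + 5*(0 + (-2)²) = -2 + 5*(0 + 4) = -2 + 5*4 = -2 + 20 = 18)
W(395) + a((-13 + 7)*c) = 68/395 - 143 = -56417/395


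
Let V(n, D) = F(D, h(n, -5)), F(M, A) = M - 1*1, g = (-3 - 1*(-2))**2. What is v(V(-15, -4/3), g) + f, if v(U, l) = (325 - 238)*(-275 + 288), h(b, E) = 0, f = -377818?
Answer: -376687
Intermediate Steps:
g = 1 (g = (-3 + 2)**2 = (-1)**2 = 1)
F(M, A) = -1 + M (F(M, A) = M - 1 = -1 + M)
V(n, D) = -1 + D
v(U, l) = 1131 (v(U, l) = 87*13 = 1131)
v(V(-15, -4/3), g) + f = 1131 - 377818 = -376687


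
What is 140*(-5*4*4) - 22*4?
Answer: -11288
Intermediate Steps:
140*(-5*4*4) - 22*4 = 140*(-20*4) - 88 = 140*(-80) - 88 = -11200 - 88 = -11288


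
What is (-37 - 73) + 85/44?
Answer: -4755/44 ≈ -108.07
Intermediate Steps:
(-37 - 73) + 85/44 = -110 + 85*(1/44) = -110 + 85/44 = -4755/44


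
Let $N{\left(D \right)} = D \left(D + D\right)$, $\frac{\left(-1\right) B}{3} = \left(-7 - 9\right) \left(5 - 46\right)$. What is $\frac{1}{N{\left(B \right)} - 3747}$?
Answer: $\frac{1}{7742301} \approx 1.2916 \cdot 10^{-7}$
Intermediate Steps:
$B = -1968$ ($B = - 3 \left(-7 - 9\right) \left(5 - 46\right) = - 3 \left(\left(-16\right) \left(-41\right)\right) = \left(-3\right) 656 = -1968$)
$N{\left(D \right)} = 2 D^{2}$ ($N{\left(D \right)} = D 2 D = 2 D^{2}$)
$\frac{1}{N{\left(B \right)} - 3747} = \frac{1}{2 \left(-1968\right)^{2} - 3747} = \frac{1}{2 \cdot 3873024 - 3747} = \frac{1}{7746048 - 3747} = \frac{1}{7742301}$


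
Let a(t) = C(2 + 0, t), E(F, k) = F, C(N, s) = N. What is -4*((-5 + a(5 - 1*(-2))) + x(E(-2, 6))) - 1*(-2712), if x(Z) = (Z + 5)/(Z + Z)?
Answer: 2727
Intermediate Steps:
a(t) = 2 (a(t) = 2 + 0 = 2)
x(Z) = (5 + Z)/(2*Z) (x(Z) = (5 + Z)/((2*Z)) = (5 + Z)*(1/(2*Z)) = (5 + Z)/(2*Z))
-4*((-5 + a(5 - 1*(-2))) + x(E(-2, 6))) - 1*(-2712) = -4*((-5 + 2) + (½)*(5 - 2)/(-2)) - 1*(-2712) = -4*(-3 + (½)*(-½)*3) + 2712 = -4*(-3 - ¾) + 2712 = -4*(-15/4) + 2712 = 15 + 2712 = 2727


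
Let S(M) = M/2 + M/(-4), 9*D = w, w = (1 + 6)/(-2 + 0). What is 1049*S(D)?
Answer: -7343/72 ≈ -101.99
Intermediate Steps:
w = -7/2 (w = 7/(-2) = 7*(-½) = -7/2 ≈ -3.5000)
D = -7/18 (D = (⅑)*(-7/2) = -7/18 ≈ -0.38889)
S(M) = M/4 (S(M) = M*(½) + M*(-¼) = M/2 - M/4 = M/4)
1049*S(D) = 1049*((¼)*(-7/18)) = 1049*(-7/72) = -7343/72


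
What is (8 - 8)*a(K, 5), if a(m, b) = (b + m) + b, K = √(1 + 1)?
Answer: 0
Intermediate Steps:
K = √2 ≈ 1.4142
a(m, b) = m + 2*b
(8 - 8)*a(K, 5) = (8 - 8)*(√2 + 2*5) = 0*(√2 + 10) = 0*(10 + √2) = 0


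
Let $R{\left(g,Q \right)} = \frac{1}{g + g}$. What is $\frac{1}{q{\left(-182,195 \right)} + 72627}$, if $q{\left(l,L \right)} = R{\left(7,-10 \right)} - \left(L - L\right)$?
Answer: $\frac{14}{1016779} \approx 1.3769 \cdot 10^{-5}$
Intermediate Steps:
$R{\left(g,Q \right)} = \frac{1}{2 g}$
$q{\left(l,L \right)} = \frac{1}{14}$ ($q{\left(l,L \right)} = \frac{1}{2 \cdot 7} - \left(L - L\right) = \frac{1}{2} \cdot \frac{1}{7} - 0 = \frac{1}{14} + 0 = \frac{1}{14}$)
$\frac{1}{q{\left(-182,195 \right)} + 72627} = \frac{1}{\frac{1}{14} + 72627} = \frac{1}{\frac{1016779}{14}} = \frac{14}{1016779}$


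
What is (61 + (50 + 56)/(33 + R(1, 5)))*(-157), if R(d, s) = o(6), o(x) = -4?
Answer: -294375/29 ≈ -10151.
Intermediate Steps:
R(d, s) = -4
(61 + (50 + 56)/(33 + R(1, 5)))*(-157) = (61 + (50 + 56)/(33 - 4))*(-157) = (61 + 106/29)*(-157) = (1875/29)*(-157) = -294375/29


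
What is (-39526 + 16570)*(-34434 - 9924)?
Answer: 1018282248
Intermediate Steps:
(-39526 + 16570)*(-34434 - 9924) = -22956*(-44358) = 1018282248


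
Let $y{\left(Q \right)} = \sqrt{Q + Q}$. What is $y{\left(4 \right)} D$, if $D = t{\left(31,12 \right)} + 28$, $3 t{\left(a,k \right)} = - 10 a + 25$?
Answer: $- 134 \sqrt{2} \approx -189.5$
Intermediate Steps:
$t{\left(a,k \right)} = \frac{25}{3} - \frac{10 a}{3}$ ($t{\left(a,k \right)} = \frac{- 10 a + 25}{3} = \frac{25 - 10 a}{3} = \frac{25}{3} - \frac{10 a}{3}$)
$y{\left(Q \right)} = \sqrt{2} \sqrt{Q}$ ($y{\left(Q \right)} = \sqrt{2 Q} = \sqrt{2} \sqrt{Q}$)
$D = -67$ ($D = \left(\frac{25}{3} - \frac{310}{3}\right) + 28 = -95 + 28 = -67$)
$y{\left(4 \right)} D = \sqrt{2} \sqrt{4} \left(-67\right) = \sqrt{2} \cdot 2 \left(-67\right) = 2 \sqrt{2} \left(-67\right) = - 134 \sqrt{2}$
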